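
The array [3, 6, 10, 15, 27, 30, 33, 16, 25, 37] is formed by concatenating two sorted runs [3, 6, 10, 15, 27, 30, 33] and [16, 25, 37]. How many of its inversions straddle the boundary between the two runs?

For each element r of the right run, count left-run elements greater than r:
r = 16: 27, 30, 33 → 3
r = 25: 27, 30, 33 → 3
r = 37: none → 0
Cross-inversions: 3 + 3 + 0 = 6

6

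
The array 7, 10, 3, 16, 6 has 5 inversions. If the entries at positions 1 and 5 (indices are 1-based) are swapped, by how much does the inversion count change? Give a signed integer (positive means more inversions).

-1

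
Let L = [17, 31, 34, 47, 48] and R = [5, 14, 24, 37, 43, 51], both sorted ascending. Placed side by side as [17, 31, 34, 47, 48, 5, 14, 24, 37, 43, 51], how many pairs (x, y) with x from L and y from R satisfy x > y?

For each element r of the right run, count left-run elements greater than r:
r = 5: 17, 31, 34, 47, 48 → 5
r = 14: 17, 31, 34, 47, 48 → 5
r = 24: 31, 34, 47, 48 → 4
r = 37: 47, 48 → 2
r = 43: 47, 48 → 2
r = 51: none → 0
Cross-inversions: 5 + 5 + 4 + 2 + 2 + 0 = 18

18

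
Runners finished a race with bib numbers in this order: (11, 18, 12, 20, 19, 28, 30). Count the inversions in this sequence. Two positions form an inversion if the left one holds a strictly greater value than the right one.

2

Sweep left to right; for each value list the smaller values that follow it:
11: 0
18: 1
12: 0
20: 1
19: 0
28: 0
30: 0
Sum: 0 + 1 + 0 + 1 + 0 + 0 + 0 = 2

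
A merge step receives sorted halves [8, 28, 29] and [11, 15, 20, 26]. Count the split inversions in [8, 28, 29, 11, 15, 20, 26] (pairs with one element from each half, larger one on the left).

For each element r of the right run, count left-run elements greater than r:
r = 11: 28, 29 → 2
r = 15: 28, 29 → 2
r = 20: 28, 29 → 2
r = 26: 28, 29 → 2
Cross-inversions: 2 + 2 + 2 + 2 = 8

8 cross-inversions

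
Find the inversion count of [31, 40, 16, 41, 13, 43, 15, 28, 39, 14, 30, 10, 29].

Sweep left to right; for each value list the smaller values that follow it:
31 → 16, 13, 15, 28, 14, 30, 10, 29 → 8
40 → 16, 13, 15, 28, 39, 14, 30, 10, 29 → 9
16 → 13, 15, 14, 10 → 4
41 → 13, 15, 28, 39, 14, 30, 10, 29 → 8
13 → 10 → 1
43 → 15, 28, 39, 14, 30, 10, 29 → 7
15 → 14, 10 → 2
28 → 14, 10 → 2
39 → 14, 30, 10, 29 → 4
14 → 10 → 1
30 → 10, 29 → 2
10 → none → 0
29 → none → 0
Sum: 8 + 9 + 4 + 8 + 1 + 7 + 2 + 2 + 4 + 1 + 2 + 0 + 0 = 48

48 inversions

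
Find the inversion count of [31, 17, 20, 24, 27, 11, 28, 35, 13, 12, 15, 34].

33

Element-by-element contributions:
31 → 17, 20, 24, 27, 11, 28, 13, 12, 15 → 9
17 → 11, 13, 12, 15 → 4
20 → 11, 13, 12, 15 → 4
24 → 11, 13, 12, 15 → 4
27 → 11, 13, 12, 15 → 4
11 → none → 0
28 → 13, 12, 15 → 3
35 → 13, 12, 15, 34 → 4
13 → 12 → 1
12 → none → 0
15 → none → 0
34 → none → 0
Sum: 9 + 4 + 4 + 4 + 4 + 0 + 3 + 4 + 1 + 0 + 0 + 0 = 33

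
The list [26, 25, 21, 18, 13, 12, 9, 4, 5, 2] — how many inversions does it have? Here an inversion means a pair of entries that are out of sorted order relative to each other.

Inversions: 44

Element-by-element contributions:
26 → 25, 21, 18, 13, 12, 9, 4, 5, 2 → 9
25 → 21, 18, 13, 12, 9, 4, 5, 2 → 8
21 → 18, 13, 12, 9, 4, 5, 2 → 7
18 → 13, 12, 9, 4, 5, 2 → 6
13 → 12, 9, 4, 5, 2 → 5
12 → 9, 4, 5, 2 → 4
9 → 4, 5, 2 → 3
4 → 2 → 1
5 → 2 → 1
2 → none → 0
Sum: 9 + 8 + 7 + 6 + 5 + 4 + 3 + 1 + 1 + 0 = 44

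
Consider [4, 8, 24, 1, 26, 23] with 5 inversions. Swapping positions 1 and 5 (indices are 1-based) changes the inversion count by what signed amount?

+5

Positions 1 and 5 hold 4 and 26; after swapping, the array is [26, 8, 24, 1, 4, 23].
Sweep left to right; for each value list the smaller values that follow it:
26: 5
8: 2
24: 3
1: 0
4: 0
23: 0
Sum: 5 + 2 + 3 + 0 + 0 + 0 = 10
Change: 10 − 5 = +5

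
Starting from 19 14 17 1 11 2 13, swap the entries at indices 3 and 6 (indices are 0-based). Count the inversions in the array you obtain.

Inversions: 20

Positions 3 and 6 hold 1 and 13; after swapping, the array is [19, 14, 17, 13, 11, 2, 1].
For each element, count later entries that are smaller:
19: 6
14: 4
17: 4
13: 3
11: 2
2: 1
1: 0
Sum: 6 + 4 + 4 + 3 + 2 + 1 + 0 = 20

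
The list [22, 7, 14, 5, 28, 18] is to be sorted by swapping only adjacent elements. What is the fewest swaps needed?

Minimum adjacent swaps = number of inversions (each swap of adjacent out-of-order elements removes one inversion and no swap can remove more).
Count inversions — for each element, later elements that are smaller:
22: 7, 14, 5, 18 → 4
7: 5 → 1
14: 5 → 1
5: none → 0
28: 18 → 1
18: none → 0
Total inversions: 4 + 1 + 1 + 0 + 1 + 0 = 7

7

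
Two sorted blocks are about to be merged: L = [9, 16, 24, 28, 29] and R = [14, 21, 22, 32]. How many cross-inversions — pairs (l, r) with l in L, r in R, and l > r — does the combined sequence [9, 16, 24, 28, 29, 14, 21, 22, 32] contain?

10 split inversions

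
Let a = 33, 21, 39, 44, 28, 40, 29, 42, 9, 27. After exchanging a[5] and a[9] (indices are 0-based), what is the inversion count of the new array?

Positions 5 and 9 hold 40 and 27; after swapping, the array is [33, 21, 39, 44, 28, 27, 29, 42, 9, 40].
Sweep left to right; for each value list the smaller values that follow it:
33: 5
21: 1
39: 4
44: 6
28: 2
27: 1
29: 1
42: 2
9: 0
40: 0
Sum: 5 + 1 + 4 + 6 + 2 + 1 + 1 + 2 + 0 + 0 = 22

There are 22 inversions.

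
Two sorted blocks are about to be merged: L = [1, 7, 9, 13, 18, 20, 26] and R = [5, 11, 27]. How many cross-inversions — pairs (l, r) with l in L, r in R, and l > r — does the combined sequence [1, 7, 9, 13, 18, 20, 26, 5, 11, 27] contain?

10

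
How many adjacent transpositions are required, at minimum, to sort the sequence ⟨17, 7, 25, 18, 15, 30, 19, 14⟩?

13

Each adjacent swap fixes exactly one inversion, so the minimum swap count equals the number of inversions.
Count inversions — for each element, later elements that are smaller:
17: 7, 15, 14 → 3
7: none → 0
25: 18, 15, 19, 14 → 4
18: 15, 14 → 2
15: 14 → 1
30: 19, 14 → 2
19: 14 → 1
14: none → 0
Total inversions: 3 + 0 + 4 + 2 + 1 + 2 + 1 + 0 = 13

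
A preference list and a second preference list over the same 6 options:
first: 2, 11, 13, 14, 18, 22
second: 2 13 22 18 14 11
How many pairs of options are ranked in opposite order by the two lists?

Assign each item its position (1..6) in the first ordering, then rewrite the second ordering as that position sequence:
positions: 2→1, 11→2, 13→3, 14→4, 18→5, 22→6
second ordering as positions: [1, 3, 6, 5, 4, 2]
Discordant pairs = inversions in this position sequence.
1: 0
3: 2 → 1
6: 5, 4, 2 → 3
5: 4, 2 → 2
4: 2 → 1
2: 0
Total: 0 + 1 + 3 + 2 + 1 + 0 = 7

7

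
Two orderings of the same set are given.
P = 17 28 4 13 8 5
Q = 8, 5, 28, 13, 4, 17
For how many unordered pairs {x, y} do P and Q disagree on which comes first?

Assign each item its position (1..6) in the first ordering, then rewrite the second ordering as that position sequence:
positions: 17→1, 28→2, 4→3, 13→4, 8→5, 5→6
second ordering as positions: [5, 6, 2, 4, 3, 1]
Discordant pairs = inversions in this position sequence.
5: 2, 4, 3, 1 → 4
6: 2, 4, 3, 1 → 4
2: 1 → 1
4: 3, 1 → 2
3: 1 → 1
1: 0
Total: 4 + 4 + 1 + 2 + 1 + 0 = 12

12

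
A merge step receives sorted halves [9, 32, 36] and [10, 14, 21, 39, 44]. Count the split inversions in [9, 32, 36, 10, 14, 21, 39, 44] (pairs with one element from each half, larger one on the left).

6 cross-inversions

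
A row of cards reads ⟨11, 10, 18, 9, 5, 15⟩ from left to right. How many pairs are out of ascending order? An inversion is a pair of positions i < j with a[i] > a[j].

9 inversions

Count, for each position, how many later elements it exceeds:
11: 3
10: 2
18: 3
9: 1
5: 0
15: 0
Sum: 3 + 2 + 3 + 1 + 0 + 0 = 9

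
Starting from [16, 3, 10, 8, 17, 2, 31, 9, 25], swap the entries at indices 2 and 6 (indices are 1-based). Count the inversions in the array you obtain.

Inversions: 13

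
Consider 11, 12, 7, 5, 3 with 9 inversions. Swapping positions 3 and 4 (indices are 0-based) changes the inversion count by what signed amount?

-1

Positions 3 and 4 hold 5 and 3; after swapping, the array is [11, 12, 7, 3, 5].
Element-by-element contributions:
11: 3
12: 3
7: 2
3: 0
5: 0
Sum: 3 + 3 + 2 + 0 + 0 = 8
Change: 8 − 9 = -1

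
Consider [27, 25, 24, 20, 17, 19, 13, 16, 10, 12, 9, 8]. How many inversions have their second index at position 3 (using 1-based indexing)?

The element at index 3 is 24.
Elements before it: 27, 25
Those larger than 24: 27, 25

2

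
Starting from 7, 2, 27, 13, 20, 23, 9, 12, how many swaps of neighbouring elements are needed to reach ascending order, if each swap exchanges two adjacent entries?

12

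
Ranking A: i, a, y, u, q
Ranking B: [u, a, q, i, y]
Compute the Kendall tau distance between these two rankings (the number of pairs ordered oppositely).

6 discordant pairs

Assign each item its position (1..5) in the first ordering, then rewrite the second ordering as that position sequence:
positions: i→1, a→2, y→3, u→4, q→5
second ordering as positions: [4, 2, 5, 1, 3]
Discordant pairs = inversions in this position sequence.
4: 2, 1, 3 → 3
2: 1 → 1
5: 1, 3 → 2
1: 0
3: 0
Total: 3 + 1 + 2 + 0 + 0 = 6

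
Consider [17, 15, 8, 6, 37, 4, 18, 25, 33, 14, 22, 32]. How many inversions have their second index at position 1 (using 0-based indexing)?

The element at index 1 is 15.
Elements before it: 17
Those larger than 15: 17

1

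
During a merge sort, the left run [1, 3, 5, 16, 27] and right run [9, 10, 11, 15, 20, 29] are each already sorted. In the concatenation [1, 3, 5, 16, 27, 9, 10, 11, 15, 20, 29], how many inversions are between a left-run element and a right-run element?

9

For each element r of the right run, count left-run elements greater than r:
r = 9: 16, 27 → 2
r = 10: 16, 27 → 2
r = 11: 16, 27 → 2
r = 15: 16, 27 → 2
r = 20: 27 → 1
r = 29: none → 0
Cross-inversions: 2 + 2 + 2 + 2 + 1 + 0 = 9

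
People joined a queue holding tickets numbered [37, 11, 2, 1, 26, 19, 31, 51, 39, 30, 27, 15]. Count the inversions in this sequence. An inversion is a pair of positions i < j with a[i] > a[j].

Sweep left to right; for each value list the smaller values that follow it:
37: 9
11: 2
2: 1
1: 0
26: 2
19: 1
31: 3
51: 4
39: 3
30: 2
27: 1
15: 0
Sum: 9 + 2 + 1 + 0 + 2 + 1 + 3 + 4 + 3 + 2 + 1 + 0 = 28

28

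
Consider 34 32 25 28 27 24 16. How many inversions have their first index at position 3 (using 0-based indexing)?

3 such elements

The element at index 3 is 28.
Elements after it: 27, 24, 16
Those smaller than 28: 27, 24, 16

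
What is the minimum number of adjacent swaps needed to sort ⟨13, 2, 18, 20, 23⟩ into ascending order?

1 swap

Each adjacent swap fixes exactly one inversion, so the minimum swap count equals the number of inversions.
Count inversions — for each element, later elements that are smaller:
13: 2 → 1
2: none → 0
18: none → 0
20: none → 0
23: none → 0
Total inversions: 1 + 0 + 0 + 0 + 0 = 1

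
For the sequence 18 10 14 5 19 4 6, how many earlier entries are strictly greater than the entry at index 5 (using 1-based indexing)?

0 such elements

The element at index 5 is 19.
Elements before it: 18, 10, 14, 5
None of them are larger than 19.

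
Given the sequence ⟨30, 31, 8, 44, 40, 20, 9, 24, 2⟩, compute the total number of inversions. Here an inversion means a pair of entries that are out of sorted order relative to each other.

Element-by-element contributions:
30 → 8, 20, 9, 24, 2 → 5
31 → 8, 20, 9, 24, 2 → 5
8 → 2 → 1
44 → 40, 20, 9, 24, 2 → 5
40 → 20, 9, 24, 2 → 4
20 → 9, 2 → 2
9 → 2 → 1
24 → 2 → 1
2 → none → 0
Sum: 5 + 5 + 1 + 5 + 4 + 2 + 1 + 1 + 0 = 24

There are 24 out-of-order pairs.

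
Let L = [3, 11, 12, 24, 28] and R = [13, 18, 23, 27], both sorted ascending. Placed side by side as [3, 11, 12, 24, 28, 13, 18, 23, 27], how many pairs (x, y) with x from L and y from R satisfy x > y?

For each element r of the right run, count left-run elements greater than r:
r = 13: 24, 28 → 2
r = 18: 24, 28 → 2
r = 23: 24, 28 → 2
r = 27: 28 → 1
Cross-inversions: 2 + 2 + 2 + 1 = 7

7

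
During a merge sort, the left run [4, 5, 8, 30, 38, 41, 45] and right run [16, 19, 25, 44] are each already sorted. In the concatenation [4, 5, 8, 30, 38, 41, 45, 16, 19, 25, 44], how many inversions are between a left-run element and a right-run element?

Cross-inversions: 13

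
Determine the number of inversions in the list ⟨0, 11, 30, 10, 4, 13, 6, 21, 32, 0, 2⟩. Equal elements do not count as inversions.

Element-by-element contributions:
0 → none → 0
11 → 10, 4, 6, 0, 2 → 5
30 → 10, 4, 13, 6, 21, 0, 2 → 7
10 → 4, 6, 0, 2 → 4
4 → 0, 2 → 2
13 → 6, 0, 2 → 3
6 → 0, 2 → 2
21 → 0, 2 → 2
32 → 0, 2 → 2
0 → none → 0
2 → none → 0
Sum: 0 + 5 + 7 + 4 + 2 + 3 + 2 + 2 + 2 + 0 + 0 = 27

27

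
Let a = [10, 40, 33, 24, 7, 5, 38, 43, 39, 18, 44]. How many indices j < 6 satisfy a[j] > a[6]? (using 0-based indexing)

The element at index 6 is 38.
Elements before it: 10, 40, 33, 24, 7, 5
Those larger than 38: 40

1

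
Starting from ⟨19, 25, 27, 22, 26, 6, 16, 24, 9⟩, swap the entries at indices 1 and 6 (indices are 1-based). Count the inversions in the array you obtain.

Positions 1 and 6 hold 19 and 6; after swapping, the array is [6, 25, 27, 22, 26, 19, 16, 24, 9].
For each element, count later entries that are smaller:
6 → none → 0
25 → 22, 19, 16, 24, 9 → 5
27 → 22, 26, 19, 16, 24, 9 → 6
22 → 19, 16, 9 → 3
26 → 19, 16, 24, 9 → 4
19 → 16, 9 → 2
16 → 9 → 1
24 → 9 → 1
9 → none → 0
Sum: 0 + 5 + 6 + 3 + 4 + 2 + 1 + 1 + 0 = 22

22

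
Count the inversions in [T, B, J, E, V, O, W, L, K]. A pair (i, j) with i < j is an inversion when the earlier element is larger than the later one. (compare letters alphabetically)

Count, for each position, how many later elements it exceeds:
T → B, J, E, O, L, K → 6
B → none → 0
J → E → 1
E → none → 0
V → O, L, K → 3
O → L, K → 2
W → L, K → 2
L → K → 1
K → none → 0
Sum: 6 + 0 + 1 + 0 + 3 + 2 + 2 + 1 + 0 = 15

15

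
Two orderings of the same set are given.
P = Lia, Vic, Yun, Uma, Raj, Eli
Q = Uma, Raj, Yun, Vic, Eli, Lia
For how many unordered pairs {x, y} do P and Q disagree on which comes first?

There are 10 disagreeing pairs.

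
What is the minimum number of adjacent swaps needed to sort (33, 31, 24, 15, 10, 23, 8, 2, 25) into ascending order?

28 swaps

Each adjacent swap fixes exactly one inversion, so the minimum swap count equals the number of inversions.
Count inversions — for each element, later elements that are smaller:
33: 31, 24, 15, 10, 23, 8, 2, 25 → 8
31: 24, 15, 10, 23, 8, 2, 25 → 7
24: 15, 10, 23, 8, 2 → 5
15: 10, 8, 2 → 3
10: 8, 2 → 2
23: 8, 2 → 2
8: 2 → 1
2: none → 0
25: none → 0
Total inversions: 8 + 7 + 5 + 3 + 2 + 2 + 1 + 0 + 0 = 28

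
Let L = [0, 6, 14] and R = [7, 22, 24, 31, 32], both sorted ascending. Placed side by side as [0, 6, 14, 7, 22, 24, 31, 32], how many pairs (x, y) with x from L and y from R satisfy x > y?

Count, for every r in R, how many entries of L exceed r:
r = 7: 14 → 1
r = 22: none → 0
r = 24: none → 0
r = 31: none → 0
r = 32: none → 0
Cross-inversions: 1 + 0 + 0 + 0 + 0 = 1

1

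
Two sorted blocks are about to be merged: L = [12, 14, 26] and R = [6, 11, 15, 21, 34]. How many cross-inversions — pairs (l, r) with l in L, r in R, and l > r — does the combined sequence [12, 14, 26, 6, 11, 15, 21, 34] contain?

Split inversions: 8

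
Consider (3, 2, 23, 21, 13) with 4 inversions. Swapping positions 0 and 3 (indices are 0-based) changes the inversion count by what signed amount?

+1

Positions 0 and 3 hold 3 and 21; after swapping, the array is [21, 2, 23, 3, 13].
Count, for each position, how many later elements it exceeds:
21: 3
2: 0
23: 2
3: 0
13: 0
Sum: 3 + 0 + 2 + 0 + 0 = 5
Change: 5 − 4 = +1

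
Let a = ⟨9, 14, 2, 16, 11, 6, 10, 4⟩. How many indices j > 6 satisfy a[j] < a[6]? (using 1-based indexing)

1

The element at index 6 is 6.
Elements after it: 10, 4
Those smaller than 6: 4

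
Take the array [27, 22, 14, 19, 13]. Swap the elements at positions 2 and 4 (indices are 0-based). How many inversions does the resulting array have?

Positions 2 and 4 hold 14 and 13; after swapping, the array is [27, 22, 13, 19, 14].
Sweep left to right; for each value list the smaller values that follow it:
27 → 22, 13, 19, 14 → 4
22 → 13, 19, 14 → 3
13 → none → 0
19 → 14 → 1
14 → none → 0
Sum: 4 + 3 + 0 + 1 + 0 = 8

8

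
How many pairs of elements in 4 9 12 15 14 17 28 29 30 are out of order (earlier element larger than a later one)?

Sweep left to right; for each value list the smaller values that follow it:
4 → none → 0
9 → none → 0
12 → none → 0
15 → 14 → 1
14 → none → 0
17 → none → 0
28 → none → 0
29 → none → 0
30 → none → 0
Sum: 0 + 0 + 0 + 1 + 0 + 0 + 0 + 0 + 0 = 1

1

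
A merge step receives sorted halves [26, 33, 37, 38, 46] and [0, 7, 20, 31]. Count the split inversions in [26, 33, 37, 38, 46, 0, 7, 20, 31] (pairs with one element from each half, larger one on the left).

Take each right-half value and tally the left-half values above it:
r = 0: 26, 33, 37, 38, 46 → 5
r = 7: 26, 33, 37, 38, 46 → 5
r = 20: 26, 33, 37, 38, 46 → 5
r = 31: 33, 37, 38, 46 → 4
Cross-inversions: 5 + 5 + 5 + 4 = 19

19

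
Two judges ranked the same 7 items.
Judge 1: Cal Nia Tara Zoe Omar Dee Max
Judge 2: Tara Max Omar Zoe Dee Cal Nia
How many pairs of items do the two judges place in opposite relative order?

Assign each item its position (1..7) in the first ordering, then rewrite the second ordering as that position sequence:
positions: Cal→1, Nia→2, Tara→3, Zoe→4, Omar→5, Dee→6, Max→7
second ordering as positions: [3, 7, 5, 4, 6, 1, 2]
Discordant pairs = inversions in this position sequence.
3: 1, 2 → 2
7: 5, 4, 6, 1, 2 → 5
5: 4, 1, 2 → 3
4: 1, 2 → 2
6: 1, 2 → 2
1: 0
2: 0
Total: 2 + 5 + 3 + 2 + 2 + 0 + 0 = 14

Discordant pairs: 14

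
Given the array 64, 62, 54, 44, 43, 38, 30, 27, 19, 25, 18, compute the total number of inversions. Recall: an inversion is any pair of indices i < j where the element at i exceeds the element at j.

Sweep left to right; for each value list the smaller values that follow it:
64 → 62, 54, 44, 43, 38, 30, 27, 19, 25, 18 → 10
62 → 54, 44, 43, 38, 30, 27, 19, 25, 18 → 9
54 → 44, 43, 38, 30, 27, 19, 25, 18 → 8
44 → 43, 38, 30, 27, 19, 25, 18 → 7
43 → 38, 30, 27, 19, 25, 18 → 6
38 → 30, 27, 19, 25, 18 → 5
30 → 27, 19, 25, 18 → 4
27 → 19, 25, 18 → 3
19 → 18 → 1
25 → 18 → 1
18 → none → 0
Sum: 10 + 9 + 8 + 7 + 6 + 5 + 4 + 3 + 1 + 1 + 0 = 54

Inversions: 54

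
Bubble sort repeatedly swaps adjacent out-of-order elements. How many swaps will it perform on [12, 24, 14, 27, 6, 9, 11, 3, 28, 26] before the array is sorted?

22

Minimum adjacent swaps = number of inversions (each swap of adjacent out-of-order elements removes one inversion and no swap can remove more).
Count inversions — for each element, later elements that are smaller:
12: 6, 9, 11, 3 → 4
24: 14, 6, 9, 11, 3 → 5
14: 6, 9, 11, 3 → 4
27: 6, 9, 11, 3, 26 → 5
6: 3 → 1
9: 3 → 1
11: 3 → 1
3: none → 0
28: 26 → 1
26: none → 0
Total inversions: 4 + 5 + 4 + 5 + 1 + 1 + 1 + 0 + 1 + 0 = 22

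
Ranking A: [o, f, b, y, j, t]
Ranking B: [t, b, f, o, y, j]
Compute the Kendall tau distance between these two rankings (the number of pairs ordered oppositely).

Assign each item its position (1..6) in the first ordering, then rewrite the second ordering as that position sequence:
positions: o→1, f→2, b→3, y→4, j→5, t→6
second ordering as positions: [6, 3, 2, 1, 4, 5]
Discordant pairs = inversions in this position sequence.
6: 3, 2, 1, 4, 5 → 5
3: 2, 1 → 2
2: 1 → 1
1: 0
4: 0
5: 0
Total: 5 + 2 + 1 + 0 + 0 + 0 = 8

8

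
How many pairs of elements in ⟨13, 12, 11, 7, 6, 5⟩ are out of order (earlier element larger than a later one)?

15

Count, for each position, how many later elements it exceeds:
13: 5
12: 4
11: 3
7: 2
6: 1
5: 0
Sum: 5 + 4 + 3 + 2 + 1 + 0 = 15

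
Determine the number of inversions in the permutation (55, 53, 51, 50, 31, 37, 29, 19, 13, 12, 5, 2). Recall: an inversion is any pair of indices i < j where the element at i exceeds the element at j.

65 inversions

For each element, count later entries that are smaller:
55 → 53, 51, 50, 31, 37, 29, 19, 13, 12, 5, 2 → 11
53 → 51, 50, 31, 37, 29, 19, 13, 12, 5, 2 → 10
51 → 50, 31, 37, 29, 19, 13, 12, 5, 2 → 9
50 → 31, 37, 29, 19, 13, 12, 5, 2 → 8
31 → 29, 19, 13, 12, 5, 2 → 6
37 → 29, 19, 13, 12, 5, 2 → 6
29 → 19, 13, 12, 5, 2 → 5
19 → 13, 12, 5, 2 → 4
13 → 12, 5, 2 → 3
12 → 5, 2 → 2
5 → 2 → 1
2 → none → 0
Sum: 11 + 10 + 9 + 8 + 6 + 6 + 5 + 4 + 3 + 2 + 1 + 0 = 65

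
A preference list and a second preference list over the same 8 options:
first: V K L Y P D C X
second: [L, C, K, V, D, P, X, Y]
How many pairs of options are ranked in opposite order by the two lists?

Pairs: 12

Assign each item its position (1..8) in the first ordering, then rewrite the second ordering as that position sequence:
positions: V→1, K→2, L→3, Y→4, P→5, D→6, C→7, X→8
second ordering as positions: [3, 7, 2, 1, 6, 5, 8, 4]
Discordant pairs = inversions in this position sequence.
3: 2, 1 → 2
7: 2, 1, 6, 5, 4 → 5
2: 1 → 1
1: 0
6: 5, 4 → 2
5: 4 → 1
8: 4 → 1
4: 0
Total: 2 + 5 + 1 + 0 + 2 + 1 + 1 + 0 = 12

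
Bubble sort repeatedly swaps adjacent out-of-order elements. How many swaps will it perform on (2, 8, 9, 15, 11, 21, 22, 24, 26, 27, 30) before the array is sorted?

The minimum number of adjacent swaps to sort an array equals its inversion count, since every such swap removes exactly one inversion.
Count inversions — for each element, later elements that are smaller:
2: none → 0
8: none → 0
9: none → 0
15: 11 → 1
11: none → 0
21: none → 0
22: none → 0
24: none → 0
26: none → 0
27: none → 0
30: none → 0
Total inversions: 0 + 0 + 0 + 1 + 0 + 0 + 0 + 0 + 0 + 0 + 0 = 1

1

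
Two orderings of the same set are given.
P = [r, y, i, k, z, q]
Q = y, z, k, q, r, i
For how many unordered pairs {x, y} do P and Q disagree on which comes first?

Assign each item its position (1..6) in the first ordering, then rewrite the second ordering as that position sequence:
positions: r→1, y→2, i→3, k→4, z→5, q→6
second ordering as positions: [2, 5, 4, 6, 1, 3]
Discordant pairs = inversions in this position sequence.
2: 1 → 1
5: 4, 1, 3 → 3
4: 1, 3 → 2
6: 1, 3 → 2
1: 0
3: 0
Total: 1 + 3 + 2 + 2 + 0 + 0 = 8

8 disagreeing pairs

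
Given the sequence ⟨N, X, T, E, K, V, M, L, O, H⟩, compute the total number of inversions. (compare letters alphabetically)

28

Element-by-element contributions:
N: 5
X: 8
T: 6
E: 0
K: 1
V: 4
M: 2
L: 1
O: 1
H: 0
Sum: 5 + 8 + 6 + 0 + 1 + 4 + 2 + 1 + 1 + 0 = 28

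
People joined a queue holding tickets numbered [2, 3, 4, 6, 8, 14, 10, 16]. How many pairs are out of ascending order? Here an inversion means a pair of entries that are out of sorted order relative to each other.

1 inversion

Sweep left to right; for each value list the smaller values that follow it:
2: 0
3: 0
4: 0
6: 0
8: 0
14: 1
10: 0
16: 0
Sum: 0 + 0 + 0 + 0 + 0 + 1 + 0 + 0 = 1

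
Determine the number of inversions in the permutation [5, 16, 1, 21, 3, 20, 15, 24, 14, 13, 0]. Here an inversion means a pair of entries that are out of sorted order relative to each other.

30

Sweep left to right; for each value list the smaller values that follow it:
5: 3
16: 6
1: 1
21: 6
3: 1
20: 4
15: 3
24: 3
14: 2
13: 1
0: 0
Sum: 3 + 6 + 1 + 6 + 1 + 4 + 3 + 3 + 2 + 1 + 0 = 30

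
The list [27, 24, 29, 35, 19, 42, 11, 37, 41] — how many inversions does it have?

There are 13 inversions.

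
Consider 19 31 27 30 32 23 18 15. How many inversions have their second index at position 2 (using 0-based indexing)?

1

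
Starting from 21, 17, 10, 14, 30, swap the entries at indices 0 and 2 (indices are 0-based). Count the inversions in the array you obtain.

Positions 0 and 2 hold 21 and 10; after swapping, the array is [10, 17, 21, 14, 30].
For each element, count later entries that are smaller:
10 → none → 0
17 → 14 → 1
21 → 14 → 1
14 → none → 0
30 → none → 0
Sum: 0 + 1 + 1 + 0 + 0 = 2

2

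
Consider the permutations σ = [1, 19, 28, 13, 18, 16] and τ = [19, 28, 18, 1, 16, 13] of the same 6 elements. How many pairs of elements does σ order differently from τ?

5

Assign each item its position (1..6) in the first ordering, then rewrite the second ordering as that position sequence:
positions: 1→1, 19→2, 28→3, 13→4, 18→5, 16→6
second ordering as positions: [2, 3, 5, 1, 6, 4]
Discordant pairs = inversions in this position sequence.
2: 1 → 1
3: 1 → 1
5: 1, 4 → 2
1: 0
6: 4 → 1
4: 0
Total: 1 + 1 + 2 + 0 + 1 + 0 = 5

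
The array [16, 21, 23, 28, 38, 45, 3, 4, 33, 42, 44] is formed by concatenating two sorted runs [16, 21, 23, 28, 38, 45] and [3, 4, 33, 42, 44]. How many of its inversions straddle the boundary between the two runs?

For each element r of the right run, count left-run elements greater than r:
r = 3: 16, 21, 23, 28, 38, 45 → 6
r = 4: 16, 21, 23, 28, 38, 45 → 6
r = 33: 38, 45 → 2
r = 42: 45 → 1
r = 44: 45 → 1
Cross-inversions: 6 + 6 + 2 + 1 + 1 = 16

16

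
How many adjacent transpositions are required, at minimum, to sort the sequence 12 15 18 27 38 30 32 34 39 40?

Each adjacent swap fixes exactly one inversion, so the minimum swap count equals the number of inversions.
Count inversions — for each element, later elements that are smaller:
12: none → 0
15: none → 0
18: none → 0
27: none → 0
38: 30, 32, 34 → 3
30: none → 0
32: none → 0
34: none → 0
39: none → 0
40: none → 0
Total inversions: 0 + 0 + 0 + 0 + 3 + 0 + 0 + 0 + 0 + 0 = 3

Adjacent swaps: 3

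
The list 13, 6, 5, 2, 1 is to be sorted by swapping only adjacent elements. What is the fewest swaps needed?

10

Each adjacent swap fixes exactly one inversion, so the minimum swap count equals the number of inversions.
Count inversions — for each element, later elements that are smaller:
13: 6, 5, 2, 1 → 4
6: 5, 2, 1 → 3
5: 2, 1 → 2
2: 1 → 1
1: none → 0
Total inversions: 4 + 3 + 2 + 1 + 0 = 10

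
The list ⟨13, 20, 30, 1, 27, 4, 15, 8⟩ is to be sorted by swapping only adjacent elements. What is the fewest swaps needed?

16

The minimum number of adjacent swaps to sort an array equals its inversion count, since every such swap removes exactly one inversion.
Count inversions — for each element, later elements that are smaller:
13: 1, 4, 8 → 3
20: 1, 4, 15, 8 → 4
30: 1, 27, 4, 15, 8 → 5
1: none → 0
27: 4, 15, 8 → 3
4: none → 0
15: 8 → 1
8: none → 0
Total inversions: 3 + 4 + 5 + 0 + 3 + 0 + 1 + 0 = 16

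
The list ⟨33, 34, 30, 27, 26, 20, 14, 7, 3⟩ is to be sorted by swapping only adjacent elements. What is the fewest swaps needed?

The minimum number of adjacent swaps to sort an array equals its inversion count, since every such swap removes exactly one inversion.
Count inversions — for each element, later elements that are smaller:
33: 30, 27, 26, 20, 14, 7, 3 → 7
34: 30, 27, 26, 20, 14, 7, 3 → 7
30: 27, 26, 20, 14, 7, 3 → 6
27: 26, 20, 14, 7, 3 → 5
26: 20, 14, 7, 3 → 4
20: 14, 7, 3 → 3
14: 7, 3 → 2
7: 3 → 1
3: none → 0
Total inversions: 7 + 7 + 6 + 5 + 4 + 3 + 2 + 1 + 0 = 35

Swaps: 35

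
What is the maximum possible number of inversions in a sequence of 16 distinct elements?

There are 120 inversions.

A reversed (strictly descending) arrangement makes every pair an inversion, giving C(16, 2) inversions.
C(16, 2) = 16·15/2 = 120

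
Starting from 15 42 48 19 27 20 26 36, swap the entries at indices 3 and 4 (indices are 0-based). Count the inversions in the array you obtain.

Positions 3 and 4 hold 19 and 27; after swapping, the array is [15, 42, 48, 27, 19, 20, 26, 36].
Count, for each position, how many later elements it exceeds:
15 → none → 0
42 → 27, 19, 20, 26, 36 → 5
48 → 27, 19, 20, 26, 36 → 5
27 → 19, 20, 26 → 3
19 → none → 0
20 → none → 0
26 → none → 0
36 → none → 0
Sum: 0 + 5 + 5 + 3 + 0 + 0 + 0 + 0 = 13

There are 13 inversions.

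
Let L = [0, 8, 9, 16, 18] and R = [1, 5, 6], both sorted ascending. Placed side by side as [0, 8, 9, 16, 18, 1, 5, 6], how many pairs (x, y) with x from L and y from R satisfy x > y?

Take each right-half value and tally the left-half values above it:
r = 1: 8, 9, 16, 18 → 4
r = 5: 8, 9, 16, 18 → 4
r = 6: 8, 9, 16, 18 → 4
Cross-inversions: 4 + 4 + 4 = 12

12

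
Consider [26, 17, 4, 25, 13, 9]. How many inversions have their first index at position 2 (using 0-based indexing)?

0

The element at index 2 is 4.
Elements after it: 25, 13, 9
None of them are smaller than 4.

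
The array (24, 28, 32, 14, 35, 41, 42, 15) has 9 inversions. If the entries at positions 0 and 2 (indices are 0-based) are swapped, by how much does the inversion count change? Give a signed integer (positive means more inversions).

Positions 0 and 2 hold 24 and 32; after swapping, the array is [32, 28, 24, 14, 35, 41, 42, 15].
For each element, count later entries that are smaller:
32: 4
28: 3
24: 2
14: 0
35: 1
41: 1
42: 1
15: 0
Sum: 4 + 3 + 2 + 0 + 1 + 1 + 1 + 0 = 12
Change: 12 − 9 = +3

+3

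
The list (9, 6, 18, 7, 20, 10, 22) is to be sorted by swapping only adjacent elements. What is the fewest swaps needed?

Minimum adjacent swaps = number of inversions (each swap of adjacent out-of-order elements removes one inversion and no swap can remove more).
Count inversions — for each element, later elements that are smaller:
9: 6, 7 → 2
6: none → 0
18: 7, 10 → 2
7: none → 0
20: 10 → 1
10: none → 0
22: none → 0
Total inversions: 2 + 0 + 2 + 0 + 1 + 0 + 0 = 5

There are 5 adjacent swaps.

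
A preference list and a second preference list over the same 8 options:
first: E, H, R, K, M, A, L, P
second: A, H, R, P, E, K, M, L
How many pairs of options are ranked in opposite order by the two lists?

Pairs: 11

Assign each item its position (1..8) in the first ordering, then rewrite the second ordering as that position sequence:
positions: E→1, H→2, R→3, K→4, M→5, A→6, L→7, P→8
second ordering as positions: [6, 2, 3, 8, 1, 4, 5, 7]
Discordant pairs = inversions in this position sequence.
6: 2, 3, 1, 4, 5 → 5
2: 1 → 1
3: 1 → 1
8: 1, 4, 5, 7 → 4
1: 0
4: 0
5: 0
7: 0
Total: 5 + 1 + 1 + 4 + 0 + 0 + 0 + 0 = 11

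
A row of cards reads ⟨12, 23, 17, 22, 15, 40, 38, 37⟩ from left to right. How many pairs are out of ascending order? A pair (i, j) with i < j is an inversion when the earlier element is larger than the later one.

8 inversions

Element-by-element contributions:
12: 0
23: 3
17: 1
22: 1
15: 0
40: 2
38: 1
37: 0
Sum: 0 + 3 + 1 + 1 + 0 + 2 + 1 + 0 = 8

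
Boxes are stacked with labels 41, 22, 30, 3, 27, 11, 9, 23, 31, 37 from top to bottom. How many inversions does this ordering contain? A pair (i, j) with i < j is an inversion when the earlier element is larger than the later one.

Element-by-element contributions:
41 → 22, 30, 3, 27, 11, 9, 23, 31, 37 → 9
22 → 3, 11, 9 → 3
30 → 3, 27, 11, 9, 23 → 5
3 → none → 0
27 → 11, 9, 23 → 3
11 → 9 → 1
9 → none → 0
23 → none → 0
31 → none → 0
37 → none → 0
Sum: 9 + 3 + 5 + 0 + 3 + 1 + 0 + 0 + 0 + 0 = 21

21 inversions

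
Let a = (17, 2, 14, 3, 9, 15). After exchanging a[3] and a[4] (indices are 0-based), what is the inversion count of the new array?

Positions 3 and 4 hold 3 and 9; after swapping, the array is [17, 2, 14, 9, 3, 15].
Element-by-element contributions:
17 → 2, 14, 9, 3, 15 → 5
2 → none → 0
14 → 9, 3 → 2
9 → 3 → 1
3 → none → 0
15 → none → 0
Sum: 5 + 0 + 2 + 1 + 0 + 0 = 8

8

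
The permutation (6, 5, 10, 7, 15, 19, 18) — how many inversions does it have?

Out-of-order pairs: 3

Element-by-element contributions:
6: 1
5: 0
10: 1
7: 0
15: 0
19: 1
18: 0
Sum: 1 + 0 + 1 + 0 + 0 + 1 + 0 = 3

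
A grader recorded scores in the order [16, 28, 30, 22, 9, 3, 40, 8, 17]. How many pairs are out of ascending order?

21

Count, for each position, how many later elements it exceeds:
16: 3
28: 5
30: 5
22: 4
9: 2
3: 0
40: 2
8: 0
17: 0
Sum: 3 + 5 + 5 + 4 + 2 + 0 + 2 + 0 + 0 = 21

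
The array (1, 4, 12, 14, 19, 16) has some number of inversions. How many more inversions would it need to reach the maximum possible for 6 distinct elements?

Maximum inversions for 6 distinct elements is C(6, 2) = 6·5/2 = 15.
Current inversions — for each element, count later smaller elements:
1: 0
4: 0
12: 0
14: 0
19: 1
16: 0
Current total: 0 + 0 + 0 + 0 + 1 + 0 = 1
Shortfall: 15 − 1 = 14

14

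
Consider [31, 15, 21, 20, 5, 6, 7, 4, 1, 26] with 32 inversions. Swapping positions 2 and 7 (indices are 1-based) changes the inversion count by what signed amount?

Positions 2 and 7 hold 15 and 7; after swapping, the array is [31, 7, 21, 20, 5, 6, 15, 4, 1, 26].
Count, for each position, how many later elements it exceeds:
31: 9
7: 4
21: 6
20: 5
5: 2
6: 2
15: 2
4: 1
1: 0
26: 0
Sum: 9 + 4 + 6 + 5 + 2 + 2 + 2 + 1 + 0 + 0 = 31
Change: 31 − 32 = -1

-1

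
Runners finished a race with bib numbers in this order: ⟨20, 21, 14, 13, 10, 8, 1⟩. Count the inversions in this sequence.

20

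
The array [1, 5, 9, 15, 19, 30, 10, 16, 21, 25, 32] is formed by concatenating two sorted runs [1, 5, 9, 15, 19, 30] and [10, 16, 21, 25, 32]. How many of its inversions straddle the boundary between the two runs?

For each element r of the right run, count left-run elements greater than r:
r = 10: 15, 19, 30 → 3
r = 16: 19, 30 → 2
r = 21: 30 → 1
r = 25: 30 → 1
r = 32: none → 0
Cross-inversions: 3 + 2 + 1 + 1 + 0 = 7

7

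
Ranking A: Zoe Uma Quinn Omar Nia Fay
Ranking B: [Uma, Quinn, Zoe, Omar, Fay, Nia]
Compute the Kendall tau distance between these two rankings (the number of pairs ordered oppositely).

Assign each item its position (1..6) in the first ordering, then rewrite the second ordering as that position sequence:
positions: Zoe→1, Uma→2, Quinn→3, Omar→4, Nia→5, Fay→6
second ordering as positions: [2, 3, 1, 4, 6, 5]
Discordant pairs = inversions in this position sequence.
2: 1 → 1
3: 1 → 1
1: 0
4: 0
6: 5 → 1
5: 0
Total: 1 + 1 + 0 + 0 + 1 + 0 = 3

There are 3 discordant pairs.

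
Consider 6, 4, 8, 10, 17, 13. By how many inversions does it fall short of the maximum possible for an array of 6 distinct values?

13 inversions short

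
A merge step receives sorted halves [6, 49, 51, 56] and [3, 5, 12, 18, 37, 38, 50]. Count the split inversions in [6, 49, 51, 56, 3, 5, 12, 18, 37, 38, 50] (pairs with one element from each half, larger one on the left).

Count, for every r in R, how many entries of L exceed r:
r = 3: 6, 49, 51, 56 → 4
r = 5: 6, 49, 51, 56 → 4
r = 12: 49, 51, 56 → 3
r = 18: 49, 51, 56 → 3
r = 37: 49, 51, 56 → 3
r = 38: 49, 51, 56 → 3
r = 50: 51, 56 → 2
Cross-inversions: 4 + 4 + 3 + 3 + 3 + 3 + 2 = 22

22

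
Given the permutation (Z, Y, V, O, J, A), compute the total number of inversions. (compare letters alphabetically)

15

Sweep left to right; for each value list the smaller values that follow it:
Z → Y, V, O, J, A → 5
Y → V, O, J, A → 4
V → O, J, A → 3
O → J, A → 2
J → A → 1
A → none → 0
Sum: 5 + 4 + 3 + 2 + 1 + 0 = 15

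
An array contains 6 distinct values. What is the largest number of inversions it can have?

15

The maximum occurs when the array is in strictly decreasing order: every one of the C(6, 2) pairs is inverted.
C(6, 2) = 6·5/2 = 15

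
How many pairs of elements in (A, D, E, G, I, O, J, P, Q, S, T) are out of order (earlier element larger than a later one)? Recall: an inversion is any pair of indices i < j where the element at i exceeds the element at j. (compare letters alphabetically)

1 inversion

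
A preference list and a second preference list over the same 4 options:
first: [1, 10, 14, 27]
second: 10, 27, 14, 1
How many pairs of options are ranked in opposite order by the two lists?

Assign each item its position (1..4) in the first ordering, then rewrite the second ordering as that position sequence:
positions: 1→1, 10→2, 14→3, 27→4
second ordering as positions: [2, 4, 3, 1]
Discordant pairs = inversions in this position sequence.
2: 1 → 1
4: 3, 1 → 2
3: 1 → 1
1: 0
Total: 1 + 2 + 1 + 0 = 4

4 pairs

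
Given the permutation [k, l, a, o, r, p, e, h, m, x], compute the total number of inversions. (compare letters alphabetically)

Sweep left to right; for each value list the smaller values that follow it:
k → a, e, h → 3
l → a, e, h → 3
a → none → 0
o → e, h, m → 3
r → p, e, h, m → 4
p → e, h, m → 3
e → none → 0
h → none → 0
m → none → 0
x → none → 0
Sum: 3 + 3 + 0 + 3 + 4 + 3 + 0 + 0 + 0 + 0 = 16

16 inversions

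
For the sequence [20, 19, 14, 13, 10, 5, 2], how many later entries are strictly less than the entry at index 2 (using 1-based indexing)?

5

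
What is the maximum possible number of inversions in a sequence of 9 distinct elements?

36

A reversed (strictly descending) arrangement makes every pair an inversion, giving C(9, 2) inversions.
C(9, 2) = 9·8/2 = 36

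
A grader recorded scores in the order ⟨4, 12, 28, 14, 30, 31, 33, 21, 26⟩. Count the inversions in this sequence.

9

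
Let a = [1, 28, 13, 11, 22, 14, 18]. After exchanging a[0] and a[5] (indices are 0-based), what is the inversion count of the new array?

Positions 0 and 5 hold 1 and 14; after swapping, the array is [14, 28, 13, 11, 22, 1, 18].
Count, for each position, how many later elements it exceeds:
14: 3
28: 5
13: 2
11: 1
22: 2
1: 0
18: 0
Sum: 3 + 5 + 2 + 1 + 2 + 0 + 0 = 13

13 inversions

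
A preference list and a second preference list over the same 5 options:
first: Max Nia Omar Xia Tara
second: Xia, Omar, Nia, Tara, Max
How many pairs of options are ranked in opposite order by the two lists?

7

Assign each item its position (1..5) in the first ordering, then rewrite the second ordering as that position sequence:
positions: Max→1, Nia→2, Omar→3, Xia→4, Tara→5
second ordering as positions: [4, 3, 2, 5, 1]
Discordant pairs = inversions in this position sequence.
4: 3, 2, 1 → 3
3: 2, 1 → 2
2: 1 → 1
5: 1 → 1
1: 0
Total: 3 + 2 + 1 + 1 + 0 = 7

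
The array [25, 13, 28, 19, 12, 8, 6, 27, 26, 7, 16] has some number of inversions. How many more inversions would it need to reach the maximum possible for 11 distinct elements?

21 inversions short

Maximum inversions for 11 distinct elements is C(11, 2) = 11·10/2 = 55.
Current inversions — for each element, count later smaller elements:
25: 7
13: 4
28: 8
19: 5
12: 3
8: 2
6: 0
27: 3
26: 2
7: 0
16: 0
Current total: 7 + 4 + 8 + 5 + 3 + 2 + 0 + 3 + 2 + 0 + 0 = 34
Shortfall: 55 − 34 = 21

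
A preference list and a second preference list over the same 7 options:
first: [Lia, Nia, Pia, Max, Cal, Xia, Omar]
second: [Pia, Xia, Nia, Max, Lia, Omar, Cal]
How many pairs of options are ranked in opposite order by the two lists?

9 pairs

Assign each item its position (1..7) in the first ordering, then rewrite the second ordering as that position sequence:
positions: Lia→1, Nia→2, Pia→3, Max→4, Cal→5, Xia→6, Omar→7
second ordering as positions: [3, 6, 2, 4, 1, 7, 5]
Discordant pairs = inversions in this position sequence.
3: 2, 1 → 2
6: 2, 4, 1, 5 → 4
2: 1 → 1
4: 1 → 1
1: 0
7: 5 → 1
5: 0
Total: 2 + 4 + 1 + 1 + 0 + 1 + 0 = 9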